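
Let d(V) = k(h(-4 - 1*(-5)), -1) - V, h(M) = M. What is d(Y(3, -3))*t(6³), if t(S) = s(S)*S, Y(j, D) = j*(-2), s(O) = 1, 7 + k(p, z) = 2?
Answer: 216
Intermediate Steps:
k(p, z) = -5 (k(p, z) = -7 + 2 = -5)
Y(j, D) = -2*j
d(V) = -5 - V
t(S) = S (t(S) = 1*S = S)
d(Y(3, -3))*t(6³) = (-5 - (-2)*3)*6³ = (-5 - 1*(-6))*216 = (-5 + 6)*216 = 1*216 = 216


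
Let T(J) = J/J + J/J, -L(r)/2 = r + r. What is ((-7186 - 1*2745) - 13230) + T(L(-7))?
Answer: -23159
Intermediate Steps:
L(r) = -4*r (L(r) = -2*(r + r) = -4*r)
T(J) = 2 (T(J) = 1 + 1 = 2)
((-7186 - 1*2745) - 13230) + T(L(-7)) = ((-7186 - 1*2745) - 13230) + 2 = ((-7186 - 2745) - 13230) + 2 = (-9931 - 13230) + 2 = -23161 + 2 = -23159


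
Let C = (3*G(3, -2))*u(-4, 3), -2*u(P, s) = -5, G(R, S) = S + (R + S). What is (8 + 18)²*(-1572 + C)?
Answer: -1067742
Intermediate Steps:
G(R, S) = R + 2*S
u(P, s) = 5/2 (u(P, s) = -½*(-5) = 5/2)
C = -15/2 (C = (3*(3 + 2*(-2)))*(5/2) = (3*(3 - 4))*(5/2) = (3*(-1))*(5/2) = -3*5/2 = -15/2 ≈ -7.5000)
(8 + 18)²*(-1572 + C) = (8 + 18)²*(-1572 - 15/2) = 26²*(-3159/2) = 676*(-3159/2) = -1067742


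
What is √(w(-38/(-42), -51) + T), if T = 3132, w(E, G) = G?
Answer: √3081 ≈ 55.507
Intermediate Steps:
√(w(-38/(-42), -51) + T) = √(-51 + 3132) = √3081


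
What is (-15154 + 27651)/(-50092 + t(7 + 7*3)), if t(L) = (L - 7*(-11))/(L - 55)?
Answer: -112473/450863 ≈ -0.24946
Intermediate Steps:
t(L) = (77 + L)/(-55 + L) (t(L) = (L + 77)/(-55 + L) = (77 + L)/(-55 + L))
(-15154 + 27651)/(-50092 + t(7 + 7*3)) = (-15154 + 27651)/(-50092 + (77 + (7 + 7*3))/(-55 + (7 + 7*3))) = 12497/(-50092 + (77 + (7 + 21))/(-55 + (7 + 21))) = 12497/(-50092 + (77 + 28)/(-55 + 28)) = 12497/(-50092 + 105/(-27)) = 12497/(-50092 - 1/27*105) = 12497/(-50092 - 35/9) = 12497/(-450863/9) = 12497*(-9/450863) = -112473/450863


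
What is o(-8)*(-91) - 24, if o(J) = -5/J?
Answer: -647/8 ≈ -80.875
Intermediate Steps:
o(-8)*(-91) - 24 = -5/(-8)*(-91) - 24 = -5*(-⅛)*(-91) - 24 = (5/8)*(-91) - 24 = -455/8 - 24 = -647/8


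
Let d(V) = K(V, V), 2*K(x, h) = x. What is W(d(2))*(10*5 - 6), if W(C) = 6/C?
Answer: 264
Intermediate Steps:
K(x, h) = x/2
d(V) = V/2
W(d(2))*(10*5 - 6) = (6/(((½)*2)))*(10*5 - 6) = (6/1)*(50 - 6) = (6*1)*44 = 6*44 = 264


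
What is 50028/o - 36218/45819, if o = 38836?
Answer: 221417671/444856671 ≈ 0.49773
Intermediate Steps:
50028/o - 36218/45819 = 50028/38836 - 36218/45819 = 50028*(1/38836) - 36218*1/45819 = 12507/9709 - 36218/45819 = 221417671/444856671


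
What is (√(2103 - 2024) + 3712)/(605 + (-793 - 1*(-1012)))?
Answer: 464/103 + √79/824 ≈ 4.5156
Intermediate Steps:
(√(2103 - 2024) + 3712)/(605 + (-793 - 1*(-1012))) = (√79 + 3712)/(605 + (-793 + 1012)) = (3712 + √79)/(605 + 219) = (3712 + √79)/824 = (3712 + √79)*(1/824) = 464/103 + √79/824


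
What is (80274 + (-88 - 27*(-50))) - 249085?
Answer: -167549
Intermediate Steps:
(80274 + (-88 - 27*(-50))) - 249085 = (80274 + (-88 + 1350)) - 249085 = (80274 + 1262) - 249085 = 81536 - 249085 = -167549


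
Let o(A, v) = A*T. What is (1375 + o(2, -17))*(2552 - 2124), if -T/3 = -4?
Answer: 598772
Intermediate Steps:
T = 12 (T = -3*(-4) = 12)
o(A, v) = 12*A (o(A, v) = A*12 = 12*A)
(1375 + o(2, -17))*(2552 - 2124) = (1375 + 12*2)*(2552 - 2124) = (1375 + 24)*428 = 1399*428 = 598772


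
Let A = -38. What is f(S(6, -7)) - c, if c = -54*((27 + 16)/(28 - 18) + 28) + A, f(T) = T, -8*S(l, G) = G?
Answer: 71323/40 ≈ 1783.1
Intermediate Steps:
S(l, G) = -G/8
c = -8911/5 (c = -54*((27 + 16)/(28 - 18) + 28) - 38 = -54*(43/10 + 28) - 38 = -54*323/10 - 38 = -8721/5 - 38 = -8911/5 ≈ -1782.2)
f(S(6, -7)) - c = -⅛*(-7) - 1*(-8911/5) = 7/8 + 8911/5 = 71323/40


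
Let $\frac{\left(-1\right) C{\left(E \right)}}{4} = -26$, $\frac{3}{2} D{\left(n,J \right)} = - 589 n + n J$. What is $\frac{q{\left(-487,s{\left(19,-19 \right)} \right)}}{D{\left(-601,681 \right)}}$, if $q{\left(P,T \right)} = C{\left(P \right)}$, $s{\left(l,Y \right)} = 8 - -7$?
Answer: $- \frac{39}{13823} \approx -0.0028214$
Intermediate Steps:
$D{\left(n,J \right)} = - \frac{1178 n}{3} + \frac{2 J n}{3}$ ($D{\left(n,J \right)} = \frac{2 \left(- 589 n + n J\right)}{3} = \frac{2 \left(- 589 n + J n\right)}{3} = - \frac{1178 n}{3} + \frac{2 J n}{3}$)
$C{\left(E \right)} = 104$ ($C{\left(E \right)} = \left(-4\right) \left(-26\right) = 104$)
$s{\left(l,Y \right)} = 15$ ($s{\left(l,Y \right)} = 8 + 7 = 15$)
$q{\left(P,T \right)} = 104$
$\frac{q{\left(-487,s{\left(19,-19 \right)} \right)}}{D{\left(-601,681 \right)}} = \frac{104}{\frac{2}{3} \left(-601\right) \left(-589 + 681\right)} = \frac{104}{\frac{2}{3} \left(-601\right) 92} = \frac{104}{- \frac{110584}{3}} = 104 \left(- \frac{3}{110584}\right) = - \frac{39}{13823}$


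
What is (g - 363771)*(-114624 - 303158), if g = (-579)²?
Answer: 11919320460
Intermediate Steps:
g = 335241
(g - 363771)*(-114624 - 303158) = (335241 - 363771)*(-114624 - 303158) = -28530*(-417782) = 11919320460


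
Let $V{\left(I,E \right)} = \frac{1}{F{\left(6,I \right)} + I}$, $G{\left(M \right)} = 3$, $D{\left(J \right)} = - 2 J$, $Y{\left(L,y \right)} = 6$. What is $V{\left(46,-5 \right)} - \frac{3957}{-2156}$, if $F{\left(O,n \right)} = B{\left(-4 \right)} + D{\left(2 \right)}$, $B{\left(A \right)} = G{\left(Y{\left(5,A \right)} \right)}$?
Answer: $\frac{180221}{97020} \approx 1.8576$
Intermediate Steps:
$B{\left(A \right)} = 3$
$F{\left(O,n \right)} = -1$ ($F{\left(O,n \right)} = 3 - 4 = -1$)
$V{\left(I,E \right)} = \frac{1}{-1 + I}$
$V{\left(46,-5 \right)} - \frac{3957}{-2156} = \frac{1}{-1 + 46} - \frac{3957}{-2156} = \frac{1}{45} - 3957 \left(- \frac{1}{2156}\right) = \frac{1}{45} - - \frac{3957}{2156} = \frac{1}{45} + \frac{3957}{2156} = \frac{180221}{97020}$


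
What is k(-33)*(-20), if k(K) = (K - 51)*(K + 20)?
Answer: -21840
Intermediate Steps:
k(K) = (-51 + K)*(20 + K)
k(-33)*(-20) = (-1020 + (-33)² - 31*(-33))*(-20) = (-1020 + 1089 + 1023)*(-20) = 1092*(-20) = -21840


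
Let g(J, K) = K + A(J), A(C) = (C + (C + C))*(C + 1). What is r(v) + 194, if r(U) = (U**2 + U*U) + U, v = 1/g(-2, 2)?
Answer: 6213/32 ≈ 194.16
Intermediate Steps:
A(C) = 3*C*(1 + C) (A(C) = (C + 2*C)*(1 + C) = (3*C)*(1 + C) = 3*C*(1 + C))
g(J, K) = K + 3*J*(1 + J)
v = 1/8 (v = 1/(2 + 3*(-2)*(1 - 2)) = 1/(2 + 3*(-2)*(-1)) = 1/(2 + 6) = 1/8 ≈ 0.12500)
r(U) = U + 2*U**2 (r(U) = (U**2 + U**2) + U = 2*U**2 + U = U + 2*U**2)
r(v) + 194 = (1 + 2*(1/8))/8 + 194 = (1 + 1/4)/8 + 194 = (1/8)*(5/4) + 194 = 5/32 + 194 = 6213/32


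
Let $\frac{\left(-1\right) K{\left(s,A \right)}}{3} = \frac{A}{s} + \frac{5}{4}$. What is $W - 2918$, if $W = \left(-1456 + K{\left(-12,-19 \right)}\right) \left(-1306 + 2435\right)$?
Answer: $- \frac{3312677}{2} \approx -1.6563 \cdot 10^{6}$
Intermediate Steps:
$K{\left(s,A \right)} = - \frac{15}{4} - \frac{3 A}{s}$ ($K{\left(s,A \right)} = - 3 \left(\frac{A}{s} + \frac{5}{4}\right) = - 3 \left(\frac{5}{4} + \frac{A}{s}\right) = - \frac{15}{4} - \frac{3 A}{s}$)
$W = - \frac{3306841}{2}$ ($W = \left(-1456 - \left(\frac{15}{4} - \frac{57}{-12}\right)\right) \left(-1306 + 2435\right) = \left(-1456 - \left(\frac{15}{4} - - \frac{19}{4}\right)\right) 1129 = \left(-1456 - \frac{17}{2}\right) 1129 = \left(- \frac{2929}{2}\right) 1129 = - \frac{3306841}{2} \approx -1.6534 \cdot 10^{6}$)
$W - 2918 = - \frac{3306841}{2} - 2918 = - \frac{3312677}{2}$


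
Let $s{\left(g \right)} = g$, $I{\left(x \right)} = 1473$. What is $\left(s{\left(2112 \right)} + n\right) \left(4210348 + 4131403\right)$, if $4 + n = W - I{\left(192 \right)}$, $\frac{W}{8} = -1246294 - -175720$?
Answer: $-71438396868707$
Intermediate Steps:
$W = -8564592$ ($W = 8 \left(-1246294 - -175720\right) = 8 \left(-1246294 + 175720\right) = 8 \left(-1070574\right) = -8564592$)
$n = -8566069$ ($n = -4 - 8566065 = -8566069$)
$\left(s{\left(2112 \right)} + n\right) \left(4210348 + 4131403\right) = \left(2112 - 8566069\right) \left(4210348 + 4131403\right) = \left(-8563957\right) 8341751 = -71438396868707$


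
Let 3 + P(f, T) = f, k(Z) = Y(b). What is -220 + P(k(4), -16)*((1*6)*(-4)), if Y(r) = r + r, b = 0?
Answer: -148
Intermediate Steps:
Y(r) = 2*r
k(Z) = 0 (k(Z) = 2*0 = 0)
P(f, T) = -3 + f
-220 + P(k(4), -16)*((1*6)*(-4)) = -220 + (-3 + 0)*((1*6)*(-4)) = -220 - 18*(-4) = -220 - 3*(-24) = -220 + 72 = -148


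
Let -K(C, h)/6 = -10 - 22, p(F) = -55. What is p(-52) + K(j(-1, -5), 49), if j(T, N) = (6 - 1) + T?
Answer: 137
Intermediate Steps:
j(T, N) = 5 + T
K(C, h) = 192 (K(C, h) = -6*(-10 - 22) = -6*(-32) = 192)
p(-52) + K(j(-1, -5), 49) = -55 + 192 = 137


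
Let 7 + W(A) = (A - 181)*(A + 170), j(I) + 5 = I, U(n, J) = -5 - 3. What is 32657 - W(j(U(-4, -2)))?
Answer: 63122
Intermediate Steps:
U(n, J) = -8
j(I) = -5 + I
W(A) = -7 + (-181 + A)*(170 + A) (W(A) = -7 + (A - 181)*(A + 170) = -7 + (-181 + A)*(170 + A))
32657 - W(j(U(-4, -2))) = 32657 - (-30777 + (-5 - 8)² - 11*(-5 - 8)) = 32657 - (-30777 + (-13)² - 11*(-13)) = 32657 - (-30777 + 169 + 143) = 32657 - 1*(-30465) = 32657 + 30465 = 63122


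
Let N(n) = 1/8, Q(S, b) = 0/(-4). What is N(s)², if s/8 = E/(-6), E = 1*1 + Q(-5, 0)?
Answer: 1/64 ≈ 0.015625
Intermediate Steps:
Q(S, b) = 0 (Q(S, b) = 0*(-¼) = 0)
E = 1 (E = 1*1 + 0 = 1 + 0 = 1)
s = -4/3 (s = 8*(1/(-6)) = 8*(1*(-⅙)) = 8*(-⅙) = -4/3 ≈ -1.3333)
N(n) = ⅛
N(s)² = (⅛)² = 1/64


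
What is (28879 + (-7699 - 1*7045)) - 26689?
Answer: -12554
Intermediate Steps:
(28879 + (-7699 - 1*7045)) - 26689 = (28879 + (-7699 - 7045)) - 26689 = (28879 - 14744) - 26689 = 14135 - 26689 = -12554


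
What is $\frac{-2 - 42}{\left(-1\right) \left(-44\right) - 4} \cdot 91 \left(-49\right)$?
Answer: $\frac{49049}{10} \approx 4904.9$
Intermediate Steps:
$\frac{-2 - 42}{\left(-1\right) \left(-44\right) - 4} \cdot 91 \left(-49\right) = - \frac{44}{44 - 4} \cdot 91 \left(-49\right) = - \frac{44}{40} \cdot 91 \left(-49\right) = \left(-44\right) \frac{1}{40} \cdot 91 \left(-49\right) = \left(- \frac{11}{10}\right) 91 \left(-49\right) = \left(- \frac{1001}{10}\right) \left(-49\right) = \frac{49049}{10}$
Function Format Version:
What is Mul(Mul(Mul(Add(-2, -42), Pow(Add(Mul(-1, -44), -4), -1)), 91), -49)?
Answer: Rational(49049, 10) ≈ 4904.9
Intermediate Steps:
Mul(Mul(Mul(Add(-2, -42), Pow(Add(Mul(-1, -44), -4), -1)), 91), -49) = Mul(Mul(Mul(-44, Pow(Add(44, -4), -1)), 91), -49) = Mul(Mul(Mul(-44, Pow(40, -1)), 91), -49) = Mul(Mul(Mul(-44, Rational(1, 40)), 91), -49) = Mul(Mul(Rational(-11, 10), 91), -49) = Mul(Rational(-1001, 10), -49) = Rational(49049, 10)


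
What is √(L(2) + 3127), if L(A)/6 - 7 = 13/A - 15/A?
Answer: √3163 ≈ 56.241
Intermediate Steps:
L(A) = 42 - 12/A (L(A) = 42 + 6*(13/A - 15/A) = 42 + 6*(-2/A) = 42 - 12/A)
√(L(2) + 3127) = √((42 - 12/2) + 3127) = √((42 - 12*½) + 3127) = √((42 - 6) + 3127) = √(36 + 3127) = √3163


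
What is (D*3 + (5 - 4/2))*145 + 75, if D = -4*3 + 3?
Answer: -3405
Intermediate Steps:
D = -9 (D = -12 + 3 = -9)
(D*3 + (5 - 4/2))*145 + 75 = (-9*3 + (5 - 4/2))*145 + 75 = (-27 + (5 - 4/2))*145 + 75 = (-27 + (5 - 1*2))*145 + 75 = (-27 + (5 - 2))*145 + 75 = (-27 + 3)*145 + 75 = -24*145 + 75 = -3480 + 75 = -3405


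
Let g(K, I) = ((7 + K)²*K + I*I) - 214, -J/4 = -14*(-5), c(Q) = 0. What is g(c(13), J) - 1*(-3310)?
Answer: 81496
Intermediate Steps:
J = -280 (J = -(-56)*(-5) = -4*70 = -280)
g(K, I) = -214 + I² + K*(7 + K)² (g(K, I) = (K*(7 + K)² + I²) - 214 = (I² + K*(7 + K)²) - 214 = -214 + I² + K*(7 + K)²)
g(c(13), J) - 1*(-3310) = (-214 + (-280)² + 0*(7 + 0)²) - 1*(-3310) = (-214 + 78400 + 0*7²) + 3310 = (-214 + 78400 + 0*49) + 3310 = (-214 + 78400 + 0) + 3310 = 78186 + 3310 = 81496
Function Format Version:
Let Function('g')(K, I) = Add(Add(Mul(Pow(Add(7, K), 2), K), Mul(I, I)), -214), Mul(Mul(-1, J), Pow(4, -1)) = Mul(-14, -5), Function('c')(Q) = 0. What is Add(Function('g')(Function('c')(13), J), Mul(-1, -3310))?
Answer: 81496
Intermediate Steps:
J = -280 (J = Mul(-4, Mul(-14, -5)) = Mul(-4, 70) = -280)
Function('g')(K, I) = Add(-214, Pow(I, 2), Mul(K, Pow(Add(7, K), 2))) (Function('g')(K, I) = Add(Add(Mul(K, Pow(Add(7, K), 2)), Pow(I, 2)), -214) = Add(Add(Pow(I, 2), Mul(K, Pow(Add(7, K), 2))), -214) = Add(-214, Pow(I, 2), Mul(K, Pow(Add(7, K), 2))))
Add(Function('g')(Function('c')(13), J), Mul(-1, -3310)) = Add(Add(-214, Pow(-280, 2), Mul(0, Pow(Add(7, 0), 2))), Mul(-1, -3310)) = Add(Add(-214, 78400, Mul(0, Pow(7, 2))), 3310) = Add(Add(-214, 78400, Mul(0, 49)), 3310) = Add(Add(-214, 78400, 0), 3310) = Add(78186, 3310) = 81496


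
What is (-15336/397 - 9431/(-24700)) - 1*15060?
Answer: -148051909093/9805900 ≈ -15098.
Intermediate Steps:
(-15336/397 - 9431/(-24700)) - 1*15060 = (-15336*1/397 - 9431*(-1/24700)) - 15060 = (-15336/397 + 9431/24700) - 15060 = -375055093/9805900 - 15060 = -148051909093/9805900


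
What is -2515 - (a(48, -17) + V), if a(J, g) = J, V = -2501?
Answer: -62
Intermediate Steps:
-2515 - (a(48, -17) + V) = -2515 - (48 - 2501) = -2515 - 1*(-2453) = -2515 + 2453 = -62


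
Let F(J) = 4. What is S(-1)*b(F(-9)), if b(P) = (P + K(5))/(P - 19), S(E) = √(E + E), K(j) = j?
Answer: -3*I*√2/5 ≈ -0.84853*I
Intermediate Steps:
S(E) = √2*√E (S(E) = √(2*E) = √2*√E)
b(P) = (5 + P)/(-19 + P) (b(P) = (P + 5)/(P - 19) = (5 + P)/(-19 + P))
S(-1)*b(F(-9)) = (√2*√(-1))*((5 + 4)/(-19 + 4)) = (√2*I)*(9/(-15)) = (I*√2)*(-1/15*9) = (I*√2)*(-⅗) = -3*I*√2/5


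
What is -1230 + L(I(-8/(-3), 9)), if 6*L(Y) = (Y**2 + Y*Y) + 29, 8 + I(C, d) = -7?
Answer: -6901/6 ≈ -1150.2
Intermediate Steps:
I(C, d) = -15 (I(C, d) = -8 - 7 = -15)
L(Y) = 29/6 + Y**2/3 (L(Y) = ((Y**2 + Y*Y) + 29)/6 = ((Y**2 + Y**2) + 29)/6 = (2*Y**2 + 29)/6 = (29 + 2*Y**2)/6 = 29/6 + Y**2/3)
-1230 + L(I(-8/(-3), 9)) = -1230 + (29/6 + (1/3)*(-15)**2) = -1230 + (29/6 + (1/3)*225) = -1230 + (29/6 + 75) = -1230 + 479/6 = -6901/6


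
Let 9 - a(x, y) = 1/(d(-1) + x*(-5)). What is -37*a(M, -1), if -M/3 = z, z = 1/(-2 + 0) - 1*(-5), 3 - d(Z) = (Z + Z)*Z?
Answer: -45547/137 ≈ -332.46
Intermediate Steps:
d(Z) = 3 - 2*Z**2 (d(Z) = 3 - (Z + Z)*Z = 3 - 2*Z*Z = 3 - 2*Z**2)
z = 9/2 (z = 1/(-2) + 5 = -1/2 + 5 = 9/2 ≈ 4.5000)
M = -27/2 (M = -3*9/2 = -27/2 ≈ -13.500)
a(x, y) = 9 - 1/(1 - 5*x) (a(x, y) = 9 - 1/((3 - 2*(-1)**2) + x*(-5)) = 9 - 1/((3 - 2*1) - 5*x) = 9 - 1/((3 - 2) - 5*x) = 9 - 1/(1 - 5*x))
-37*a(M, -1) = -37*(-8 + 45*(-27/2))/(-1 + 5*(-27/2)) = -37*(-8 - 1215/2)/(-1 - 135/2) = -37*(-1231)/((-137/2)*2) = -(-74)*(-1231)/(137*2) = -37*1231/137 = -45547/137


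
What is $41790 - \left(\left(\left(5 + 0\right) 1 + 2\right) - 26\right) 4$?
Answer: $41866$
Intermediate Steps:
$41790 - \left(\left(\left(5 + 0\right) 1 + 2\right) - 26\right) 4 = 41790 - \left(\left(5 \cdot 1 + 2\right) - 26\right) 4 = 41790 - \left(\left(5 + 2\right) - 26\right) 4 = 41790 - \left(7 - 26\right) 4 = 41790 - \left(-19\right) 4 = 41790 - -76 = 41790 + 76 = 41866$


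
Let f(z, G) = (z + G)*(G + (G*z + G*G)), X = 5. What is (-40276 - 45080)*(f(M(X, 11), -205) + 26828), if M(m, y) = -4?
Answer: 758382255792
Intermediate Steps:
f(z, G) = (G + z)*(G + G**2 + G*z) (f(z, G) = (G + z)*(G + (G*z + G**2)) = (G + z)*(G + (G**2 + G*z)) = (G + z)*(G + G**2 + G*z))
(-40276 - 45080)*(f(M(X, 11), -205) + 26828) = (-40276 - 45080)*(-205*(-205 - 4 + (-205)**2 + (-4)**2 + 2*(-205)*(-4)) + 26828) = -85356*(-205*(-205 - 4 + 42025 + 16 + 1640) + 26828) = -85356*(-205*43472 + 26828) = -85356*(-8911760 + 26828) = -85356*(-8884932) = 758382255792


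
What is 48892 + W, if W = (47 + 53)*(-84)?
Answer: 40492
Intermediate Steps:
W = -8400 (W = 100*(-84) = -8400)
48892 + W = 48892 - 8400 = 40492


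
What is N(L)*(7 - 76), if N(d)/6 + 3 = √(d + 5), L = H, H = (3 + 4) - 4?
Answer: 1242 - 828*√2 ≈ 71.031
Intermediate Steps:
H = 3 (H = 7 - 4 = 3)
L = 3
N(d) = -18 + 6*√(5 + d) (N(d) = -18 + 6*√(d + 5) = -18 + 6*√(5 + d))
N(L)*(7 - 76) = (-18 + 6*√(5 + 3))*(7 - 76) = (-18 + 6*√8)*(-69) = (-18 + 6*(2*√2))*(-69) = (-18 + 12*√2)*(-69) = 1242 - 828*√2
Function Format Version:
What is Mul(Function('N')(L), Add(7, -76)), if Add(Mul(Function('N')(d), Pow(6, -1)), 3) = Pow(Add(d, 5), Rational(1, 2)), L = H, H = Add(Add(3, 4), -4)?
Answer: Add(1242, Mul(-828, Pow(2, Rational(1, 2)))) ≈ 71.031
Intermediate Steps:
H = 3 (H = Add(7, -4) = 3)
L = 3
Function('N')(d) = Add(-18, Mul(6, Pow(Add(5, d), Rational(1, 2)))) (Function('N')(d) = Add(-18, Mul(6, Pow(Add(d, 5), Rational(1, 2)))) = Add(-18, Mul(6, Pow(Add(5, d), Rational(1, 2)))))
Mul(Function('N')(L), Add(7, -76)) = Mul(Add(-18, Mul(6, Pow(Add(5, 3), Rational(1, 2)))), Add(7, -76)) = Mul(Add(-18, Mul(6, Pow(8, Rational(1, 2)))), -69) = Mul(Add(-18, Mul(6, Mul(2, Pow(2, Rational(1, 2))))), -69) = Mul(Add(-18, Mul(12, Pow(2, Rational(1, 2)))), -69) = Add(1242, Mul(-828, Pow(2, Rational(1, 2))))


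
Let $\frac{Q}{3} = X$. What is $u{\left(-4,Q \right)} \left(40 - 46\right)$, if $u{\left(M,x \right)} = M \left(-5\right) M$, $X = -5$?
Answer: $480$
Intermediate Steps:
$Q = -15$ ($Q = 3 \left(-5\right) = -15$)
$u{\left(M,x \right)} = - 5 M^{2}$ ($u{\left(M,x \right)} = - 5 M M = - 5 M^{2}$)
$u{\left(-4,Q \right)} \left(40 - 46\right) = - 5 \left(-4\right)^{2} \left(40 - 46\right) = \left(-5\right) 16 \left(-6\right) = \left(-80\right) \left(-6\right) = 480$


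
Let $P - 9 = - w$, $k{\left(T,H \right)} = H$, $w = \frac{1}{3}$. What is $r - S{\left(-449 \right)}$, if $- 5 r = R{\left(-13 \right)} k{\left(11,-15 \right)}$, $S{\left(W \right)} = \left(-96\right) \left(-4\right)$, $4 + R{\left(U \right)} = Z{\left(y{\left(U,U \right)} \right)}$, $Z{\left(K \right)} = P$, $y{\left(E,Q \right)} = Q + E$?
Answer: $-370$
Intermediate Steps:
$w = \frac{1}{3} \approx 0.33333$
$P = \frac{26}{3}$ ($P = 9 - \frac{1}{3} = \frac{26}{3} \approx 8.6667$)
$y{\left(E,Q \right)} = E + Q$
$Z{\left(K \right)} = \frac{26}{3}$
$R{\left(U \right)} = \frac{14}{3}$ ($R{\left(U \right)} = -4 + \frac{26}{3} = \frac{14}{3}$)
$S{\left(W \right)} = 384$
$r = 14$ ($r = - \frac{\frac{14}{3} \left(-15\right)}{5} = \left(- \frac{1}{5}\right) \left(-70\right) = 14$)
$r - S{\left(-449 \right)} = 14 - 384 = -370$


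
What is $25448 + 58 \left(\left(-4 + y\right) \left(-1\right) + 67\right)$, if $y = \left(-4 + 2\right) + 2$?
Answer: $29566$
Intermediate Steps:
$y = 0$ ($y = -2 + 2 = 0$)
$25448 + 58 \left(\left(-4 + y\right) \left(-1\right) + 67\right) = 25448 + 58 \left(\left(-4 + 0\right) \left(-1\right) + 67\right) = 25448 + 58 \left(\left(-4\right) \left(-1\right) + 67\right) = 25448 + 58 \left(4 + 67\right) = 25448 + 58 \cdot 71 = 25448 + 4118 = 29566$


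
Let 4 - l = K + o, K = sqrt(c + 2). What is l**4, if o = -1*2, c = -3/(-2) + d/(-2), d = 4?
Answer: (12 - sqrt(6))**4/16 ≈ 519.98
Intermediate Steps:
c = -1/2 (c = -3/(-2) + 4/(-2) = -3*(-1/2) + 4*(-1/2) = 3/2 - 2 = -1/2 ≈ -0.50000)
K = sqrt(6)/2 (K = sqrt(-1/2 + 2) = sqrt(3/2) = sqrt(6)/2 ≈ 1.2247)
o = -2
l = 6 - sqrt(6)/2 (l = 4 - (sqrt(6)/2 - 2) = 4 - (-2 + sqrt(6)/2) = 4 + (2 - sqrt(6)/2) = 6 - sqrt(6)/2 ≈ 4.7753)
l**4 = (6 - sqrt(6)/2)**4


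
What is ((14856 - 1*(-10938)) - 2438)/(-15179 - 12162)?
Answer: -23356/27341 ≈ -0.85425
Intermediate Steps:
((14856 - 1*(-10938)) - 2438)/(-15179 - 12162) = ((14856 + 10938) - 2438)/(-27341) = (25794 - 2438)*(-1/27341) = 23356*(-1/27341) = -23356/27341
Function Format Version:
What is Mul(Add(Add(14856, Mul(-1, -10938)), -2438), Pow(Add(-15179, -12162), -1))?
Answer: Rational(-23356, 27341) ≈ -0.85425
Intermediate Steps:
Mul(Add(Add(14856, Mul(-1, -10938)), -2438), Pow(Add(-15179, -12162), -1)) = Mul(Add(Add(14856, 10938), -2438), Pow(-27341, -1)) = Mul(Add(25794, -2438), Rational(-1, 27341)) = Mul(23356, Rational(-1, 27341)) = Rational(-23356, 27341)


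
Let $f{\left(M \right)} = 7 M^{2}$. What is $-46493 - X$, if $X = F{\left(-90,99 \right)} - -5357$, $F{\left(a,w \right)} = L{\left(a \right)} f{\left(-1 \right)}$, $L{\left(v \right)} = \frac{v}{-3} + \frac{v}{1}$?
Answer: $-51430$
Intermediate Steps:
$L{\left(v \right)} = \frac{2 v}{3}$ ($L{\left(v \right)} = v \left(- \frac{1}{3}\right) + v 1 = - \frac{v}{3} + v = \frac{2 v}{3}$)
$F{\left(a,w \right)} = \frac{14 a}{3}$ ($F{\left(a,w \right)} = \frac{2 a}{3} \cdot 7 \left(-1\right)^{2} = \frac{2 a}{3} \cdot 7 \cdot 1 = \frac{2 a}{3} \cdot 7 = \frac{14 a}{3}$)
$X = 4937$ ($X = \frac{14}{3} \left(-90\right) - -5357 = -420 + 5357 = 4937$)
$-46493 - X = -46493 - 4937 = -51430$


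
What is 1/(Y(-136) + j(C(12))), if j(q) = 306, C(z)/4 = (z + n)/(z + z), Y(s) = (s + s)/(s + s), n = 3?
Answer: 1/307 ≈ 0.0032573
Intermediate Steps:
Y(s) = 1 (Y(s) = (2*s)/((2*s)) = (2*s)*(1/(2*s)) = 1)
C(z) = 2*(3 + z)/z (C(z) = 4*((z + 3)/(z + z)) = 4*((3 + z)/((2*z))) = 4*((3 + z)*(1/(2*z))) = 4*((3 + z)/(2*z)) = 2*(3 + z)/z)
1/(Y(-136) + j(C(12))) = 1/(1 + 306) = 1/307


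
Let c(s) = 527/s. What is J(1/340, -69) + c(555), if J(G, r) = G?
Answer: 35947/37740 ≈ 0.95249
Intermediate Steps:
J(1/340, -69) + c(555) = 1/340 + 527/555 = 35947/37740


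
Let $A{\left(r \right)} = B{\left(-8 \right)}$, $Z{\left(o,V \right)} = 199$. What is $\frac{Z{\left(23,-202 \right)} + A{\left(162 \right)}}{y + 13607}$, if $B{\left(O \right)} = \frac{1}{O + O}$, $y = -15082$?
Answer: $- \frac{3183}{23600} \approx -0.13487$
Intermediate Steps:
$B{\left(O \right)} = \frac{1}{2 O}$
$A{\left(r \right)} = - \frac{1}{16}$ ($A{\left(r \right)} = \frac{1}{2 \left(-8\right)} = \frac{1}{2} \left(- \frac{1}{8}\right) = - \frac{1}{16}$)
$\frac{Z{\left(23,-202 \right)} + A{\left(162 \right)}}{y + 13607} = \frac{199 - \frac{1}{16}}{-15082 + 13607} = \frac{3183}{16 \left(-1475\right)} = \frac{3183}{16} \left(- \frac{1}{1475}\right) = - \frac{3183}{23600}$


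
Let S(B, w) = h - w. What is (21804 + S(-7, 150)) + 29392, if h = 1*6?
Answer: 51052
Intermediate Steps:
h = 6
S(B, w) = 6 - w
(21804 + S(-7, 150)) + 29392 = (21804 + (6 - 1*150)) + 29392 = (21804 + (6 - 150)) + 29392 = (21804 - 144) + 29392 = 21660 + 29392 = 51052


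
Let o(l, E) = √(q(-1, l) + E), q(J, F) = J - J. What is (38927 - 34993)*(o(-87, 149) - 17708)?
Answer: -69663272 + 3934*√149 ≈ -6.9615e+7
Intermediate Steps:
q(J, F) = 0
o(l, E) = √E (o(l, E) = √(0 + E) = √E)
(38927 - 34993)*(o(-87, 149) - 17708) = (38927 - 34993)*(√149 - 17708) = 3934*(-17708 + √149) = -69663272 + 3934*√149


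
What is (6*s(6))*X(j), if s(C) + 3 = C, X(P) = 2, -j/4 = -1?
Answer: 36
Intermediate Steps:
j = 4 (j = -4*(-1) = 4)
s(C) = -3 + C
(6*s(6))*X(j) = (6*(-3 + 6))*2 = (6*3)*2 = 18*2 = 36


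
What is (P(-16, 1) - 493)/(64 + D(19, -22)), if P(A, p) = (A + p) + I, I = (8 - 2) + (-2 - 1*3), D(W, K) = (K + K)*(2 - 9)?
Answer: -169/124 ≈ -1.3629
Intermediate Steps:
D(W, K) = -14*K (D(W, K) = (2*K)*(-7) = -14*K)
I = 1 (I = 6 + (-2 - 3) = 6 - 5 = 1)
P(A, p) = 1 + A + p (P(A, p) = (A + p) + 1 = 1 + A + p)
(P(-16, 1) - 493)/(64 + D(19, -22)) = ((1 - 16 + 1) - 493)/(64 - 14*(-22)) = (-14 - 493)/(64 + 308) = -507/372 = -507*1/372 = -169/124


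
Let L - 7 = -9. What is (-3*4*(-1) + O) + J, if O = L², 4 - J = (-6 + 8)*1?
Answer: 18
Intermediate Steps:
J = 2 (J = 4 - (-6 + 8) = 4 - 2 = 2)
L = -2 (L = 7 - 9 = -2)
O = 4 (O = (-2)² = 4)
(-3*4*(-1) + O) + J = (-3*4*(-1) + 4) + 2 = (-12*(-1) + 4) + 2 = (12 + 4) + 2 = 16 + 2 = 18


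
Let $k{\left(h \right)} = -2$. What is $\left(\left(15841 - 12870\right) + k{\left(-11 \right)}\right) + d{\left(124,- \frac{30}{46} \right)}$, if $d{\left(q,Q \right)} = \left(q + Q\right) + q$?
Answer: $\frac{73976}{23} \approx 3216.3$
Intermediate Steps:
$d{\left(q,Q \right)} = Q + 2 q$ ($d{\left(q,Q \right)} = \left(Q + q\right) + q = Q + 2 q$)
$\left(\left(15841 - 12870\right) + k{\left(-11 \right)}\right) + d{\left(124,- \frac{30}{46} \right)} = \left(\left(15841 - 12870\right) - 2\right) + \left(- \frac{30}{46} + 2 \cdot 124\right) = \left(2971 - 2\right) + \left(\left(-30\right) \frac{1}{46} + 248\right) = 2969 + \left(- \frac{15}{23} + 248\right) = 2969 + \frac{5689}{23} = \frac{73976}{23}$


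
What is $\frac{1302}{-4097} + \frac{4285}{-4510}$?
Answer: $- \frac{4685533}{3695494} \approx -1.2679$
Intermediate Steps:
$\frac{1302}{-4097} + \frac{4285}{-4510} = 1302 \left(- \frac{1}{4097}\right) + 4285 \left(- \frac{1}{4510}\right) = - \frac{1302}{4097} - \frac{857}{902} = - \frac{4685533}{3695494}$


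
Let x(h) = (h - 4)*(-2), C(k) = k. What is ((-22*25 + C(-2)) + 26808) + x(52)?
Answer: 26160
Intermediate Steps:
x(h) = 8 - 2*h (x(h) = (-4 + h)*(-2) = 8 - 2*h)
((-22*25 + C(-2)) + 26808) + x(52) = ((-22*25 - 2) + 26808) + (8 - 2*52) = ((-550 - 2) + 26808) + (8 - 104) = (-552 + 26808) - 96 = 26256 - 96 = 26160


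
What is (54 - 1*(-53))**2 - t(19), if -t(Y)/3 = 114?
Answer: 11791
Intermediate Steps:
t(Y) = -342 (t(Y) = -3*114 = -342)
(54 - 1*(-53))**2 - t(19) = (54 - 1*(-53))**2 - 1*(-342) = (54 + 53)**2 + 342 = 107**2 + 342 = 11449 + 342 = 11791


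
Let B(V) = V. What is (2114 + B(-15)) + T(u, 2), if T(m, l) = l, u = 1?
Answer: 2101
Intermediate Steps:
(2114 + B(-15)) + T(u, 2) = (2114 - 15) + 2 = 2099 + 2 = 2101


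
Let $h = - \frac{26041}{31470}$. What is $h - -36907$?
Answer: $\frac{1161437249}{31470} \approx 36906.0$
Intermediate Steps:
$h = - \frac{26041}{31470}$ ($h = \left(-26041\right) \frac{1}{31470} = - \frac{26041}{31470} \approx -0.82749$)
$h - -36907 = - \frac{26041}{31470} - -36907 = - \frac{26041}{31470} + 36907 = \frac{1161437249}{31470}$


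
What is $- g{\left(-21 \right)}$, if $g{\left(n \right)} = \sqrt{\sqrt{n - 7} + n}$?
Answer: $- \sqrt{-21 + 2 i \sqrt{7}} \approx -0.57289 - 4.6182 i$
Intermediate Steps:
$g{\left(n \right)} = \sqrt{n + \sqrt{-7 + n}}$ ($g{\left(n \right)} = \sqrt{\sqrt{-7 + n} + n} = \sqrt{n + \sqrt{-7 + n}}$)
$- g{\left(-21 \right)} = - \sqrt{-21 + \sqrt{-7 - 21}} = - \sqrt{-21 + \sqrt{-28}} = - \sqrt{-21 + 2 i \sqrt{7}}$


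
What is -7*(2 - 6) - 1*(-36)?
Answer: 64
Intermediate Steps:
-7*(2 - 6) - 1*(-36) = -7*(-4) + 36 = 28 + 36 = 64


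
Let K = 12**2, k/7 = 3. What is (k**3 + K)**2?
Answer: 88454025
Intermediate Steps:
k = 21 (k = 7*3 = 21)
K = 144
(k**3 + K)**2 = (21**3 + 144)**2 = (9261 + 144)**2 = 9405**2 = 88454025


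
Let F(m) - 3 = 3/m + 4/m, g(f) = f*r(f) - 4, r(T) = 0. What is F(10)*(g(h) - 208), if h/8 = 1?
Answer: -3922/5 ≈ -784.40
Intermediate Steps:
h = 8 (h = 8*1 = 8)
g(f) = -4 (g(f) = f*0 - 4 = 0 - 4 = -4)
F(m) = 3 + 7/m (F(m) = 3 + (3/m + 4/m) = 3 + 7/m)
F(10)*(g(h) - 208) = (3 + 7/10)*(-4 - 208) = (3 + 7*(⅒))*(-212) = (3 + 7/10)*(-212) = (37/10)*(-212) = -3922/5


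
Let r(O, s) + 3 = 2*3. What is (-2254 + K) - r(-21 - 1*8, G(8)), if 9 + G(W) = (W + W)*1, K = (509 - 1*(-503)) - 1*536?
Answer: -1781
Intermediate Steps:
K = 476 (K = (509 + 503) - 536 = 1012 - 536 = 476)
G(W) = -9 + 2*W (G(W) = -9 + (W + W)*1 = -9 + (2*W)*1 = -9 + 2*W)
r(O, s) = 3 (r(O, s) = -3 + 2*3 = -3 + 6 = 3)
(-2254 + K) - r(-21 - 1*8, G(8)) = (-2254 + 476) - 1*3 = -1778 - 3 = -1781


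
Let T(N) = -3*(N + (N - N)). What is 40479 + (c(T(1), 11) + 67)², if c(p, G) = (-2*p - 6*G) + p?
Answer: 40495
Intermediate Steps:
T(N) = -3*N (T(N) = -3*(N + 0) = -3*N)
c(p, G) = -p - 6*G (c(p, G) = (-6*G - 2*p) + p = -p - 6*G)
40479 + (c(T(1), 11) + 67)² = 40479 + ((-(-3) - 6*11) + 67)² = 40479 + ((-1*(-3) - 66) + 67)² = 40479 + ((3 - 66) + 67)² = 40479 + (-63 + 67)² = 40479 + 4² = 40479 + 16 = 40495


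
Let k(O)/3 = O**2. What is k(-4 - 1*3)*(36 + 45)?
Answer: 11907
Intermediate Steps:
k(O) = 3*O**2
k(-4 - 1*3)*(36 + 45) = (3*(-4 - 1*3)**2)*(36 + 45) = (3*(-4 - 3)**2)*81 = (3*(-7)**2)*81 = (3*49)*81 = 147*81 = 11907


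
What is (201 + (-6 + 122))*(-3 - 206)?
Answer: -66253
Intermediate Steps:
(201 + (-6 + 122))*(-3 - 206) = (201 + 116)*(-209) = 317*(-209) = -66253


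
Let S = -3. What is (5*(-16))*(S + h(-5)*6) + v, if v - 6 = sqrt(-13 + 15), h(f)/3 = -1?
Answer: 1686 + sqrt(2) ≈ 1687.4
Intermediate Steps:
h(f) = -3 (h(f) = 3*(-1) = -3)
v = 6 + sqrt(2) (v = 6 + sqrt(-13 + 15) = 6 + sqrt(2) ≈ 7.4142)
(5*(-16))*(S + h(-5)*6) + v = (5*(-16))*(-3 - 3*6) + (6 + sqrt(2)) = -80*(-3 - 18) + (6 + sqrt(2)) = -80*(-21) + (6 + sqrt(2)) = 1680 + (6 + sqrt(2)) = 1686 + sqrt(2)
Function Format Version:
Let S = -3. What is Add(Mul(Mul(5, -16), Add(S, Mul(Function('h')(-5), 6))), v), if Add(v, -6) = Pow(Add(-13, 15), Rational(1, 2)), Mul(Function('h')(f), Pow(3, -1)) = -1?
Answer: Add(1686, Pow(2, Rational(1, 2))) ≈ 1687.4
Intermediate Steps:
Function('h')(f) = -3 (Function('h')(f) = Mul(3, -1) = -3)
v = Add(6, Pow(2, Rational(1, 2))) (v = Add(6, Pow(Add(-13, 15), Rational(1, 2))) = Add(6, Pow(2, Rational(1, 2))) ≈ 7.4142)
Add(Mul(Mul(5, -16), Add(S, Mul(Function('h')(-5), 6))), v) = Add(Mul(Mul(5, -16), Add(-3, Mul(-3, 6))), Add(6, Pow(2, Rational(1, 2)))) = Add(Mul(-80, Add(-3, -18)), Add(6, Pow(2, Rational(1, 2)))) = Add(Mul(-80, -21), Add(6, Pow(2, Rational(1, 2)))) = Add(1680, Add(6, Pow(2, Rational(1, 2)))) = Add(1686, Pow(2, Rational(1, 2)))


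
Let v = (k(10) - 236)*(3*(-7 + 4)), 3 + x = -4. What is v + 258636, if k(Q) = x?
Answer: 260823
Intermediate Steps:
x = -7 (x = -3 - 4 = -7)
k(Q) = -7
v = 2187 (v = (-7 - 236)*(3*(-7 + 4)) = -729*(-3) = -243*(-9) = 2187)
v + 258636 = 2187 + 258636 = 260823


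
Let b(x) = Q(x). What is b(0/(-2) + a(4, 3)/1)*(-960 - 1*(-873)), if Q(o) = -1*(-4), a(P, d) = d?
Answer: -348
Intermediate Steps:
Q(o) = 4
b(x) = 4
b(0/(-2) + a(4, 3)/1)*(-960 - 1*(-873)) = 4*(-960 - 1*(-873)) = 4*(-960 + 873) = 4*(-87) = -348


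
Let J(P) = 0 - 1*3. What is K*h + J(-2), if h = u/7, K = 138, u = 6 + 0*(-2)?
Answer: 807/7 ≈ 115.29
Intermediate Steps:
J(P) = -3 (J(P) = 0 - 3 = -3)
u = 6 (u = 6 + 0 = 6)
h = 6/7 ≈ 0.85714
K*h + J(-2) = 138*(6/7) - 3 = 828/7 - 3 = 807/7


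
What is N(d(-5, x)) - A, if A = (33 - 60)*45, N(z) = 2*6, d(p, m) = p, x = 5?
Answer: 1227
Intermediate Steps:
N(z) = 12
A = -1215 (A = -27*45 = -1215)
N(d(-5, x)) - A = 12 - 1*(-1215) = 12 + 1215 = 1227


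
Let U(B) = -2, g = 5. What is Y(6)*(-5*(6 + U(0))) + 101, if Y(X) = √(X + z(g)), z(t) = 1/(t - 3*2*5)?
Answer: 101 - 4*√149 ≈ 52.174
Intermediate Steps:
z(t) = 1/(-30 + t) (z(t) = 1/(t - 6*5) = 1/(t - 30) = 1/(-30 + t))
Y(X) = √(-1/25 + X) (Y(X) = √(X + 1/(-30 + 5)) = √(X + 1/(-25)) = √(X - 1/25) = √(-1/25 + X))
Y(6)*(-5*(6 + U(0))) + 101 = (√(-1 + 25*6)/5)*(-5*(6 - 2)) + 101 = (√(-1 + 150)/5)*(-5*4) + 101 = (√149/5)*(-20) + 101 = -4*√149 + 101 = 101 - 4*√149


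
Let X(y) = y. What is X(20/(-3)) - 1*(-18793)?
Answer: 56359/3 ≈ 18786.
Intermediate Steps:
X(20/(-3)) - 1*(-18793) = 20/(-3) - 1*(-18793) = 20*(-1/3) + 18793 = -20/3 + 18793 = 56359/3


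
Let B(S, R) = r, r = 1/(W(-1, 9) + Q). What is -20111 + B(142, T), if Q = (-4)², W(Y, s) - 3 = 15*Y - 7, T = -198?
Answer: -60334/3 ≈ -20111.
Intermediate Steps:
W(Y, s) = -4 + 15*Y (W(Y, s) = 3 + (15*Y - 7) = 3 + (-7 + 15*Y) = -4 + 15*Y)
Q = 16
r = -⅓ (r = 1/((-4 + 15*(-1)) + 16) = 1/((-4 - 15) + 16) = 1/(-19 + 16) = 1/(-3) = -⅓ ≈ -0.33333)
B(S, R) = -⅓
-20111 + B(142, T) = -20111 - ⅓ = -60334/3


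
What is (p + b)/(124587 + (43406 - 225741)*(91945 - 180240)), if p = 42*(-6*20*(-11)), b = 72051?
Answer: 127491/16099393412 ≈ 7.9190e-6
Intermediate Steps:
p = 55440 (p = 42*(-120*(-11)) = 42*1320 = 55440)
(p + b)/(124587 + (43406 - 225741)*(91945 - 180240)) = (55440 + 72051)/(124587 + (43406 - 225741)*(91945 - 180240)) = 127491/(124587 - 182335*(-88295)) = 127491/(124587 + 16099268825) = 127491/16099393412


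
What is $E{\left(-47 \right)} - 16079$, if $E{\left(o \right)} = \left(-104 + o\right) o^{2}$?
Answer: $-349638$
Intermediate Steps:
$E{\left(o \right)} = o^{2} \left(-104 + o\right)$
$E{\left(-47 \right)} - 16079 = \left(-47\right)^{2} \left(-104 - 47\right) - 16079 = 2209 \left(-151\right) - 16079 = -333559 - 16079 = -349638$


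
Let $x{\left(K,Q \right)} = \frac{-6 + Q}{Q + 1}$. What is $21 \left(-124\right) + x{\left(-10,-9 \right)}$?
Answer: $- \frac{20817}{8} \approx -2602.1$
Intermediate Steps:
$x{\left(K,Q \right)} = \frac{-6 + Q}{1 + Q}$
$21 \left(-124\right) + x{\left(-10,-9 \right)} = 21 \left(-124\right) + \frac{-6 - 9}{1 - 9} = -2604 + \frac{1}{-8} \left(-15\right) = -2604 - - \frac{15}{8} = -2604 + \frac{15}{8} = - \frac{20817}{8}$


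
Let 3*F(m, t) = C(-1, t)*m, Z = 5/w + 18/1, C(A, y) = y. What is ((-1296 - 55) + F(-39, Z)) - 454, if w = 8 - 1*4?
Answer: -8221/4 ≈ -2055.3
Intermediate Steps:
w = 4 (w = 8 - 4 = 4)
Z = 77/4 (Z = 5/4 + 18/1 = 5*(¼) + 18*1 = 5/4 + 18 = 77/4 ≈ 19.250)
F(m, t) = m*t/3 (F(m, t) = (t*m)/3 = (m*t)/3 = m*t/3)
((-1296 - 55) + F(-39, Z)) - 454 = ((-1296 - 55) + (⅓)*(-39)*(77/4)) - 454 = (-1351 - 1001/4) - 454 = -6405/4 - 454 = -8221/4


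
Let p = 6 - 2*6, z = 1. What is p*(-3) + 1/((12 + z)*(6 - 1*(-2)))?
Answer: 1873/104 ≈ 18.010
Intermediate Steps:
p = -6 (p = 6 - 12 = -6)
p*(-3) + 1/((12 + z)*(6 - 1*(-2))) = -6*(-3) + 1/((12 + 1)*(6 - 1*(-2))) = 18 + 1/(13*(6 + 2)) = 18 + (1/13)/8 = 18 + (1/13)*(1/8) = 18 + 1/104 = 1873/104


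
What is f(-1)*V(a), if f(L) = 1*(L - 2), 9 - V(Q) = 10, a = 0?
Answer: 3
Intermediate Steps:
V(Q) = -1 (V(Q) = 9 - 1*10 = 9 - 10 = -1)
f(L) = -2 + L (f(L) = 1*(-2 + L) = -2 + L)
f(-1)*V(a) = (-2 - 1)*(-1) = -3*(-1) = 3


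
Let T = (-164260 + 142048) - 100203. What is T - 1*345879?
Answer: -468294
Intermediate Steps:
T = -122415 (T = -22212 - 100203 = -122415)
T - 1*345879 = -122415 - 1*345879 = -122415 - 345879 = -468294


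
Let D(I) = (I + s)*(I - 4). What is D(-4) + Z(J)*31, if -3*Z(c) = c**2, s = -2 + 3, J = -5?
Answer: -703/3 ≈ -234.33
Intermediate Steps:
s = 1
D(I) = (1 + I)*(-4 + I) (D(I) = (I + 1)*(I - 4) = (1 + I)*(-4 + I))
Z(c) = -c**2/3
D(-4) + Z(J)*31 = (-4 + (-4)**2 - 3*(-4)) - 1/3*(-5)**2*31 = (-4 + 16 + 12) - 1/3*25*31 = 24 - 25/3*31 = 24 - 775/3 = -703/3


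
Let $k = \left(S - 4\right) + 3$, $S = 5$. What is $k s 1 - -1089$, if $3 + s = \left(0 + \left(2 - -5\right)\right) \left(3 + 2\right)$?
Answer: $1217$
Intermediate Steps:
$k = 4$ ($k = \left(5 - 4\right) + 3 = 1 + 3 = 4$)
$s = 32$ ($s = -3 + \left(0 + \left(2 - -5\right)\right) \left(3 + 2\right) = -3 + \left(0 + \left(2 + 5\right)\right) 5 = -3 + \left(0 + 7\right) 5 = -3 + 7 \cdot 5 = -3 + 35 = 32$)
$k s 1 - -1089 = 4 \cdot 32 \cdot 1 - -1089 = 128 \cdot 1 + 1089 = 128 + 1089 = 1217$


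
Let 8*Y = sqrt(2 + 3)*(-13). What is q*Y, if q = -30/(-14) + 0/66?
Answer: -195*sqrt(5)/56 ≈ -7.7863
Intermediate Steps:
q = 15/7 (q = -30*(-1/14) + 0*(1/66) = 15/7 + 0 = 15/7 ≈ 2.1429)
Y = -13*sqrt(5)/8 (Y = (sqrt(2 + 3)*(-13))/8 = (sqrt(5)*(-13))/8 = (-13*sqrt(5))/8 = -13*sqrt(5)/8 ≈ -3.6336)
q*Y = 15*(-13*sqrt(5)/8)/7 = -195*sqrt(5)/56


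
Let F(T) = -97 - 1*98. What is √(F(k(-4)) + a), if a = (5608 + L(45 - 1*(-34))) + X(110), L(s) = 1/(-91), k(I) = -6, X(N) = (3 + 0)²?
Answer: √44899491/91 ≈ 73.634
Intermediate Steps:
X(N) = 9 (X(N) = 3² = 9)
F(T) = -195 (F(T) = -97 - 98 = -195)
L(s) = -1/91
a = 511146/91 (a = (5608 - 1/91) + 9 = 510327/91 + 9 = 511146/91 ≈ 5617.0)
√(F(k(-4)) + a) = √(-195 + 511146/91) = √(493401/91) = √44899491/91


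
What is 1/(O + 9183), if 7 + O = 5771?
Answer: 1/14947 ≈ 6.6903e-5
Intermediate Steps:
O = 5764 (O = -7 + 5771 = 5764)
1/(O + 9183) = 1/(5764 + 9183) = 1/14947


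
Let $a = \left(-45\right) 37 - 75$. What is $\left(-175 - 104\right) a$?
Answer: $485460$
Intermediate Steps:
$a = -1740$ ($a = -1665 - 75 = -1740$)
$\left(-175 - 104\right) a = \left(-175 - 104\right) \left(-1740\right) = \left(-279\right) \left(-1740\right) = 485460$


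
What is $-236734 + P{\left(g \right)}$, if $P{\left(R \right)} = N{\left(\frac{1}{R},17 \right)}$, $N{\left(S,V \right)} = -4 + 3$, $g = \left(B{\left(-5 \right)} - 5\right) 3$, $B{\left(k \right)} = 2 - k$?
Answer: $-236735$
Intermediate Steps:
$g = 6$ ($g = \left(\left(2 - -5\right) - 5\right) 3 = \left(\left(2 + 5\right) - 5\right) 3 = \left(7 - 5\right) 3 = 2 \cdot 3 = 6$)
$N{\left(S,V \right)} = -1$
$P{\left(R \right)} = -1$
$-236734 + P{\left(g \right)} = -236734 - 1 = -236735$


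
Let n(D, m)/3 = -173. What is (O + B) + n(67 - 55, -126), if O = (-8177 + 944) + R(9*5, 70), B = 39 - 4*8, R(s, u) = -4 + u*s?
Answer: -4599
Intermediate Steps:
n(D, m) = -519 (n(D, m) = 3*(-173) = -519)
R(s, u) = -4 + s*u
B = 7 (B = 39 - 32 = 7)
O = -4087 (O = (-8177 + 944) + (-4 + (9*5)*70) = -7233 + (-4 + 45*70) = -7233 + (-4 + 3150) = -7233 + 3146 = -4087)
(O + B) + n(67 - 55, -126) = (-4087 + 7) - 519 = -4080 - 519 = -4599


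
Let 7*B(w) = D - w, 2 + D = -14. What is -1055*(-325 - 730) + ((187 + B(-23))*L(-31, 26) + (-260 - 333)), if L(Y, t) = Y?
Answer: 1106604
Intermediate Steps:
D = -16 (D = -2 - 14 = -16)
B(w) = -16/7 - w/7 (B(w) = (-16 - w)/7 = -16/7 - w/7)
-1055*(-325 - 730) + ((187 + B(-23))*L(-31, 26) + (-260 - 333)) = -1055*(-325 - 730) + ((187 + (-16/7 - ⅐*(-23)))*(-31) + (-260 - 333)) = -1055*(-1055) + ((187 + (-16/7 + 23/7))*(-31) - 593) = 1113025 + ((187 + 1)*(-31) - 593) = 1113025 + (188*(-31) - 593) = 1113025 + (-5828 - 593) = 1113025 - 6421 = 1106604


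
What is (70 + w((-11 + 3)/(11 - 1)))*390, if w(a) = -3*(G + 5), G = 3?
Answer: 17940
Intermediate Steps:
w(a) = -24 (w(a) = -3*(3 + 5) = -3*8 = -24)
(70 + w((-11 + 3)/(11 - 1)))*390 = (70 - 24)*390 = 46*390 = 17940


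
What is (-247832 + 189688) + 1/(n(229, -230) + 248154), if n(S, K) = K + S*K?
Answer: -11352848575/195254 ≈ -58144.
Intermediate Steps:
n(S, K) = K + K*S
(-247832 + 189688) + 1/(n(229, -230) + 248154) = (-247832 + 189688) + 1/(-230*(1 + 229) + 248154) = -58144 + 1/(-230*230 + 248154) = -58144 + 1/(-52900 + 248154) = -58144 + 1/195254 = -11352848575/195254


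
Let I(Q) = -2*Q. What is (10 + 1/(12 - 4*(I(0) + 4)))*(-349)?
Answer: -13611/4 ≈ -3402.8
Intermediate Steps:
(10 + 1/(12 - 4*(I(0) + 4)))*(-349) = (10 + 1/(12 - 4*(-2*0 + 4)))*(-349) = (10 + 1/(12 - 4*(0 + 4)))*(-349) = (10 + 1/(12 - 4*4))*(-349) = (10 + 1/(12 - 16))*(-349) = (10 + 1/(-4))*(-349) = (10 - ¼)*(-349) = (39/4)*(-349) = -13611/4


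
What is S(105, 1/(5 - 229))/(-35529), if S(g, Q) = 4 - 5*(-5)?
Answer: -29/35529 ≈ -0.00081623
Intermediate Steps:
S(g, Q) = 29 (S(g, Q) = 4 + 25 = 29)
S(105, 1/(5 - 229))/(-35529) = 29/(-35529) = 29*(-1/35529) = -29/35529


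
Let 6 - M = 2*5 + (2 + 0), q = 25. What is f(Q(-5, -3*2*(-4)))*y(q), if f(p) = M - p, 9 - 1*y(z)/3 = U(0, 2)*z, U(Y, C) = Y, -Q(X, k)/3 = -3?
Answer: -405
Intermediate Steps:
Q(X, k) = 9 (Q(X, k) = -3*(-3) = 9)
M = -6 (M = 6 - (2*5 + (2 + 0)) = 6 - (10 + 2) = 6 - 1*12 = 6 - 12 = -6)
y(z) = 27 (y(z) = 27 - 0*z = 27 - 3*0 = 27 + 0 = 27)
f(p) = -6 - p
f(Q(-5, -3*2*(-4)))*y(q) = (-6 - 1*9)*27 = (-6 - 9)*27 = -15*27 = -405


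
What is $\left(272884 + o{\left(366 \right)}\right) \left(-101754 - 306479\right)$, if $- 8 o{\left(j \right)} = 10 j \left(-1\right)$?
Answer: $- \frac{223174041139}{2} \approx -1.1159 \cdot 10^{11}$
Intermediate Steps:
$o{\left(j \right)} = \frac{5 j}{4}$ ($o{\left(j \right)} = - \frac{10 j \left(-1\right)}{8} = - \frac{10 \left(- j\right)}{8} = - \frac{\left(-10\right) j}{8} = \frac{5 j}{4}$)
$\left(272884 + o{\left(366 \right)}\right) \left(-101754 - 306479\right) = \left(272884 + \frac{5}{4} \cdot 366\right) \left(-101754 - 306479\right) = \left(272884 + \frac{915}{2}\right) \left(-408233\right) = \frac{546683}{2} \left(-408233\right) = - \frac{223174041139}{2}$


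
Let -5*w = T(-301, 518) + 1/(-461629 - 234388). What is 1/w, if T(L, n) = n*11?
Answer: -696017/793180973 ≈ -0.00087750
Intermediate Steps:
T(L, n) = 11*n
w = -793180973/696017 (w = -(11*518 + 1/(-461629 - 234388))/5 = -(5698 + 1/(-696017))/5 = -(5698 - 1/696017)/5 = -⅕*3965904865/696017 = -793180973/696017 ≈ -1139.6)
1/w = 1/(-793180973/696017) = -696017/793180973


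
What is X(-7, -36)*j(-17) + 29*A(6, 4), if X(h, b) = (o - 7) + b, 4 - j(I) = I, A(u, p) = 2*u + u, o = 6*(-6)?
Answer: -1137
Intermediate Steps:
o = -36
A(u, p) = 3*u
j(I) = 4 - I
X(h, b) = -43 + b (X(h, b) = (-36 - 7) + b = -43 + b)
X(-7, -36)*j(-17) + 29*A(6, 4) = (-43 - 36)*(4 - 1*(-17)) + 29*(3*6) = -79*(4 + 17) + 29*18 = -79*21 + 522 = -1659 + 522 = -1137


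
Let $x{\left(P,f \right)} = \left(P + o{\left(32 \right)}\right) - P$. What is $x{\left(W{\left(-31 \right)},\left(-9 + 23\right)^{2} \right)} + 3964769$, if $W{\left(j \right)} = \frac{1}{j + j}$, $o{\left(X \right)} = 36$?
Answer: $3964805$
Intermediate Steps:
$W{\left(j \right)} = \frac{1}{2 j}$
$x{\left(P,f \right)} = 36$ ($x{\left(P,f \right)} = \left(P + 36\right) - P = \left(36 + P\right) - P = 36$)
$x{\left(W{\left(-31 \right)},\left(-9 + 23\right)^{2} \right)} + 3964769 = 36 + 3964769 = 3964805$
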